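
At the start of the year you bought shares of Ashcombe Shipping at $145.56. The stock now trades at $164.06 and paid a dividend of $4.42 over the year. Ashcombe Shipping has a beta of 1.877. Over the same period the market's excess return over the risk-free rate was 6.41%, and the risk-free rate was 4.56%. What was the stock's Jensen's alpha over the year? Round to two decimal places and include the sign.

Realised HPR = (P1 + D1 − P0) / P0 = (164.06 + 4.42 − 145.56) / 145.56 = 22.92 / 145.56 = 15.7461%
CAPM required = R_f + β·MRP = 4.56% + 1.877 × 6.41% = 16.59157%
α = realised − required = 15.7461% − 16.59157% = -0.85%

-0.85%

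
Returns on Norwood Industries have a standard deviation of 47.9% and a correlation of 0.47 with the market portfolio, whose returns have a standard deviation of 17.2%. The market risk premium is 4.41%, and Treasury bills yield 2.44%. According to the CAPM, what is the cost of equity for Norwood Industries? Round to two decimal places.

β = ρ × σ_i / σ_m = 0.47 × 47.9% / 17.2% = 1.3089
E(R) = 2.44% + 1.3089 × 4.41% = 8.21%

8.21%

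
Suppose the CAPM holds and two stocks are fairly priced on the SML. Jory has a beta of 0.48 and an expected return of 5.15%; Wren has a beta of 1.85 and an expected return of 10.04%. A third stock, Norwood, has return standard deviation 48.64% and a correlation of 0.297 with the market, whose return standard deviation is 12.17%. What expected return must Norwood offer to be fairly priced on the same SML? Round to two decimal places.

MRP = (10.04% − 5.15%) / (1.85 − 0.48) = 3.5693%
R_f = 5.15% − 0.48 × 3.5693% = 3.4367%
β_Norwood = ρ·σ_i/σ_m = 0.297 × 48.64 / 12.17 = 1.1870
E(R_Norwood) = R_f + β × MRP = 3.4367% + 1.1870 × 3.5693% = 7.67%

7.67%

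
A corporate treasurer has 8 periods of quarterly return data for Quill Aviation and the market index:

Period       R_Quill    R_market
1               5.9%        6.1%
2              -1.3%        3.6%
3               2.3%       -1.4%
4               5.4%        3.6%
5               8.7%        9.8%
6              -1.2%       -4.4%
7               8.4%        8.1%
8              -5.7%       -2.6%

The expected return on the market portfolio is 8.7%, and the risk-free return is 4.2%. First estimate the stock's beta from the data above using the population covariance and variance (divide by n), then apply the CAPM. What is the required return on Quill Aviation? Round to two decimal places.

7.96%

Mean R_i = (5.9 − 1.3 + 2.3 + 5.4 + 8.7 − 1.2 + 8.4 − 5.7) / 8 = 2.8125%
Mean R_m = (6.1 + 3.6 − 1.4 + 3.6 + 9.8 − 4.4 + 8.1 − 2.6) / 8 = 2.8500%
Σ(R_i − R̄_i)(R_m − R̄_m) = 156.8050  ⇒  Cov = 156.8050 / 8 = 19.6006
Σ(R_m − R̄_m)² = 187.8800  ⇒  Var(R_m) = 187.8800 / 8 = 23.4850
β = Cov / Var(R_m) = 19.6006 / 23.4850 = 0.8346
MRP = 8.7% − 4.2% = 4.50%
E(R) = R_f + β × MRP = 4.2% + 0.8346 × 4.5% = 7.96%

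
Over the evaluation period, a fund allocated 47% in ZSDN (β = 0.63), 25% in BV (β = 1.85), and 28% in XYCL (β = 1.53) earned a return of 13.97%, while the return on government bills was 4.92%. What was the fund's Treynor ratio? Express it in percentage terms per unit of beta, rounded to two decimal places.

7.62%

β_P = 0.47×0.63 + 0.25×1.85 + 0.28×1.53 = 1.1870
Treynor = (R_P − R_f) / β_P = (13.97% − 4.92%) / 1.1870 = 9.05% / 1.1870 = 7.62%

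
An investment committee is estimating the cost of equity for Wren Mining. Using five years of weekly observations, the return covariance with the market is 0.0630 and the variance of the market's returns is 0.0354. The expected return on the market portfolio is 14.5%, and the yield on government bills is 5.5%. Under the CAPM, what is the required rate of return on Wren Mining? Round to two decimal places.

β = Cov(R_i, R_m) / Var(R_m) = 0.0630 / 0.0354 = 1.7797
MRP = 14.5% − 5.5% = 9.00%
E(R) = R_f + β × MRP = 5.5% + 1.7797 × 9.0% = 21.52%

21.52%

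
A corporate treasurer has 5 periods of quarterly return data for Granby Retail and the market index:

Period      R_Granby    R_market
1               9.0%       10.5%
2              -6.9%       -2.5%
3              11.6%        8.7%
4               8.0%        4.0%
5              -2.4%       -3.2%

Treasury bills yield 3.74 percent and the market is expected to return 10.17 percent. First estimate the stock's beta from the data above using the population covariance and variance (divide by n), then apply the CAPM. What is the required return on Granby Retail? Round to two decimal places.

Mean R_i = (9.0 − 6.9 + 11.6 + 8.0 − 2.4) / 5 = 3.8600%
Mean R_m = (10.5 − 2.5 + 8.7 + 4.0 − 3.2) / 5 = 3.5000%
Σ(R_i − R̄_i)(R_m − R̄_m) = 184.8000  ⇒  Cov = 184.8000 / 5 = 36.9600
Σ(R_m − R̄_m)² = 157.1800  ⇒  Var(R_m) = 157.1800 / 5 = 31.4360
β = Cov / Var(R_m) = 36.9600 / 31.4360 = 1.1757
MRP = 10.17% − 3.74% = 6.43%
E(R) = R_f + β × MRP = 3.74% + 1.1757 × 6.43% = 11.30%

11.30%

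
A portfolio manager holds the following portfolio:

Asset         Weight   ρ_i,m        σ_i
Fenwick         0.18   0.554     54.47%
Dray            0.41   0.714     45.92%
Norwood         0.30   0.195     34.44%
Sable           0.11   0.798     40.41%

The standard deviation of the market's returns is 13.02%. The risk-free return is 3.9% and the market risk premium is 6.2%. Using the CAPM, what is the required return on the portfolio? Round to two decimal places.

β_Fenwick = 0.554 × 54.47% / 13.02% = 2.3177
β_Dray = 0.714 × 45.92% / 13.02% = 2.5182
β_Norwood = 0.195 × 34.44% / 13.02% = 0.5158
β_Sable = 0.798 × 40.41% / 13.02% = 2.4767
β_P = Σ w_i β_i = 0.18×2.3177 + 0.41×2.5182 + 0.30×0.5158 + 0.11×2.4767 = 1.8768
E(R_P) = R_f + β_P × MRP = 3.9% + 1.8768 × 6.2% = 15.54%

15.54%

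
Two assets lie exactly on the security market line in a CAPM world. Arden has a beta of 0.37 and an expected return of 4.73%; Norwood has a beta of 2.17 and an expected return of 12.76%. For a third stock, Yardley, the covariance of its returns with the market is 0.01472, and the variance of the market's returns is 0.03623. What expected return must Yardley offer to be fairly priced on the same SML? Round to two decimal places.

4.89%

MRP = (12.76% − 4.73%) / (2.17 − 0.37) = 4.4611%
R_f = 4.73% − 0.37 × 4.4611% = 3.0794%
β_Yardley = Cov / Var(R_m) = 0.01472 / 0.03623 = 0.4063
E(R_Yardley) = R_f + β × MRP = 3.0794% + 0.4063 × 4.4611% = 4.89%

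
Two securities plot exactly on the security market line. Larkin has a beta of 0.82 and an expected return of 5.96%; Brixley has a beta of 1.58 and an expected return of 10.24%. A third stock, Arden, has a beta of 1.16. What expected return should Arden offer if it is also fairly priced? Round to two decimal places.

7.87%

MRP (SML slope) = (10.24% − 5.96%) / (1.58 − 0.82) = 4.28% / 0.76 = 5.6316%
R_f (intercept) = 5.96% − 0.82 × 5.6316% = 1.3421%
E(R_Arden) = R_f + β × MRP = 1.3421% + 1.16 × 5.6316% = 7.87%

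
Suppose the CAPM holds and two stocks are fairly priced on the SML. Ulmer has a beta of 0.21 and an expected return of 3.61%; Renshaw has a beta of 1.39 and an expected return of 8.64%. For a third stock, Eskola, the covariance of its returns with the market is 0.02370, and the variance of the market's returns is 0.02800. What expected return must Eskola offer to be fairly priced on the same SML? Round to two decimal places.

MRP = (8.64% − 3.61%) / (1.39 − 0.21) = 4.2627%
R_f = 3.61% − 0.21 × 4.2627% = 2.7148%
β_Eskola = Cov / Var(R_m) = 0.02370 / 0.02800 = 0.8464
E(R_Eskola) = R_f + β × MRP = 2.7148% + 0.8464 × 4.2627% = 6.32%

6.32%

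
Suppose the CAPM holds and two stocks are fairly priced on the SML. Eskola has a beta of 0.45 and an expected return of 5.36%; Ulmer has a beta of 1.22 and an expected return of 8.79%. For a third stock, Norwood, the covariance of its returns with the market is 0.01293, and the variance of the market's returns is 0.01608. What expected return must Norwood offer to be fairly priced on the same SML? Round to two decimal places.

6.94%

MRP = (8.79% − 5.36%) / (1.22 − 0.45) = 4.4545%
R_f = 5.36% − 0.45 × 4.4545% = 3.3555%
β_Norwood = Cov / Var(R_m) = 0.01293 / 0.01608 = 0.8041
E(R_Norwood) = R_f + β × MRP = 3.3555% + 0.8041 × 4.4545% = 6.94%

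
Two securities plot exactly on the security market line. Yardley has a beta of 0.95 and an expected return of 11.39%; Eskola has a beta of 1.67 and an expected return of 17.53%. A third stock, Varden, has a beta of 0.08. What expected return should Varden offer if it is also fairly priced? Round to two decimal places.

3.97%

MRP (SML slope) = (17.53% − 11.39%) / (1.67 − 0.95) = 6.14% / 0.72 = 8.5278%
R_f (intercept) = 11.39% − 0.95 × 8.5278% = 3.2886%
E(R_Varden) = R_f + β × MRP = 3.2886% + 0.08 × 8.5278% = 3.97%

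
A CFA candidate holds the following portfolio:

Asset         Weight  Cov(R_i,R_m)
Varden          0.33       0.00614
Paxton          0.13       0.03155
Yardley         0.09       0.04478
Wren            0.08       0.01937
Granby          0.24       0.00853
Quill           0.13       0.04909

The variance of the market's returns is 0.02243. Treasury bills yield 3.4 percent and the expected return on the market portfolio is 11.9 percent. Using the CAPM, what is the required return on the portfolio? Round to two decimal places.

11.03%

β_Varden = 0.00614 / 0.02243 = 0.2737
β_Paxton = 0.03155 / 0.02243 = 1.4066
β_Yardley = 0.04478 / 0.02243 = 1.9964
β_Wren = 0.01937 / 0.02243 = 0.8636
β_Granby = 0.00853 / 0.02243 = 0.3803
β_Quill = 0.04909 / 0.02243 = 2.1886
β_P = Σ w_i β_i = 0.33×0.2737 + 0.13×1.4066 + 0.09×1.9964 + 0.08×0.8636 + 0.24×0.3803 + 0.13×2.1886 = 0.8977
MRP = 11.9% − 3.4% = 8.50%
E(R_P) = R_f + β_P × MRP = 3.4% + 0.8977 × 8.5% = 11.03%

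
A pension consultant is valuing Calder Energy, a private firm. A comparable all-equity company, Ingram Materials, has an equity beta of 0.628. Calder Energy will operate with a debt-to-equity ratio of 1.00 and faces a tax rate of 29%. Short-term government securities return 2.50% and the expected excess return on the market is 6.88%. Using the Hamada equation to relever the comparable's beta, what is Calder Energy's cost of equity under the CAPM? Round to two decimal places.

9.89%

β_L = β_U × [1 + (1 − t)(D/E)] = 0.628 × [1 + (1 − 0.29) × 1.00]
    = 0.628 × [1 + 0.71 × 1.00] = 0.628 × 1.7100 = 1.0739
E(R) = R_f + β_L × MRP = 2.50% + 1.0739 × 6.88% = 9.89%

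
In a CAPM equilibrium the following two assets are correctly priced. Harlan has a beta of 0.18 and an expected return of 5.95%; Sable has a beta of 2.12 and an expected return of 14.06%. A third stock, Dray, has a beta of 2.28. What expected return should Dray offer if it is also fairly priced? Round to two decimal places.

MRP (SML slope) = (14.06% − 5.95%) / (2.12 − 0.18) = 8.11% / 1.94 = 4.1804%
R_f (intercept) = 5.95% − 0.18 × 4.1804% = 5.1975%
E(R_Dray) = R_f + β × MRP = 5.1975% + 2.28 × 4.1804% = 14.73%

14.73%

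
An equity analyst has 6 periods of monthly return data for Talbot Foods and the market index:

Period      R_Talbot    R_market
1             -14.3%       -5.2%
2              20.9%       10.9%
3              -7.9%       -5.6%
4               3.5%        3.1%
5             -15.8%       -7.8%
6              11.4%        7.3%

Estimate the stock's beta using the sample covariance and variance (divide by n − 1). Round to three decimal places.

1.884

Mean R_i = (-14.3 + 20.9 − 7.9 + 3.5 − 15.8 + 11.4) / 6 = -0.3667%
Mean R_m = (-5.2 + 10.9 − 5.6 + 3.1 − 7.8 + 7.3) / 6 = 0.4500%
Σ(R_i − R̄_i)(R_m − R̄_m) = 564.7100  ⇒  Cov = 564.7100 / 5 = 112.9420
Σ(R_m − R̄_m)² = 299.7350  ⇒  Var(R_m) = 299.7350 / 5 = 59.9470
β = Cov / Var(R_m) = 112.9420 / 59.9470 = 1.8840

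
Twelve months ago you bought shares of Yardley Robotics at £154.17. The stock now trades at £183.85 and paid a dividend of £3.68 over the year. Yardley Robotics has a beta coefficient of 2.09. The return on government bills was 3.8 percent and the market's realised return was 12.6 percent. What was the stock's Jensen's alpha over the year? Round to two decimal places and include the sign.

-0.55%

Realised HPR = (P1 + D1 − P0) / P0 = (183.85 + 3.68 − 154.17) / 154.17 = 33.36 / 154.17 = 21.6385%
MRP = 12.6% − 3.8% = 8.80%
CAPM required = R_f + β·MRP = 3.8% + 2.09 × 8.8% = 22.1920%
α = realised − required = 21.6385% − 22.1920% = -0.55%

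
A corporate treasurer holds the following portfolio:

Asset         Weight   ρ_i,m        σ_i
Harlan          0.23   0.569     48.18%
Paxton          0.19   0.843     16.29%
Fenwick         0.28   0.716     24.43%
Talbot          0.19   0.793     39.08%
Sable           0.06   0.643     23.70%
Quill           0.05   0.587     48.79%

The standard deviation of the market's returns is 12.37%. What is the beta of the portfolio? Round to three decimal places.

1.782

β_Harlan = 0.569 × 48.18% / 12.37% = 2.2162
β_Paxton = 0.843 × 16.29% / 12.37% = 1.1101
β_Fenwick = 0.716 × 24.43% / 12.37% = 1.4141
β_Talbot = 0.793 × 39.08% / 12.37% = 2.5053
β_Sable = 0.643 × 23.70% / 12.37% = 1.2319
β_Quill = 0.587 × 48.79% / 12.37% = 2.3153
β_P = Σ w_i β_i = 0.23×2.2162 + 0.19×1.1101 + 0.28×1.4141 + 0.19×2.5053 + 0.06×1.2319 + 0.05×2.3153 = 1.7823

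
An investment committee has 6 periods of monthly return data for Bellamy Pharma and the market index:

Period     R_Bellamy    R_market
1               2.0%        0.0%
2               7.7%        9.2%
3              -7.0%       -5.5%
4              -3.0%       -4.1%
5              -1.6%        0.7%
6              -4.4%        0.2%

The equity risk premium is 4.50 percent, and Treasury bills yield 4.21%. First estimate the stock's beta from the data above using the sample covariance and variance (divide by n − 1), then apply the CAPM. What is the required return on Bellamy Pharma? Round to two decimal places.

Mean R_i = (2.0 + 7.7 − 7.0 − 3.0 − 1.6 − 4.4) / 6 = -1.0500%
Mean R_m = (0.0 + 9.2 − 5.5 − 4.1 + 0.7 + 0.2) / 6 = 0.0833%
Σ(R_i − R̄_i)(R_m − R̄_m) = 120.1650  ⇒  Cov = 120.1650 / 5 = 24.0330
Σ(R_m − R̄_m)² = 132.1883  ⇒  Var(R_m) = 132.1883 / 5 = 26.4377
β = Cov / Var(R_m) = 24.0330 / 26.4377 = 0.9090
E(R) = R_f + β × MRP = 4.21% + 0.9090 × 4.50% = 8.30%

8.30%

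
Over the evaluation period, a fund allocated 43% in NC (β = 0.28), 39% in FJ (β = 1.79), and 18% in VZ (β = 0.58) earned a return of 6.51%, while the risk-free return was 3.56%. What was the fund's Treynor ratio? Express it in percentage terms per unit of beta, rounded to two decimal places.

3.20%

β_P = 0.43×0.28 + 0.39×1.79 + 0.18×0.58 = 0.9229
Treynor = (R_P − R_f) / β_P = (6.51% − 3.56%) / 0.9229 = 2.95% / 0.9229 = 3.20%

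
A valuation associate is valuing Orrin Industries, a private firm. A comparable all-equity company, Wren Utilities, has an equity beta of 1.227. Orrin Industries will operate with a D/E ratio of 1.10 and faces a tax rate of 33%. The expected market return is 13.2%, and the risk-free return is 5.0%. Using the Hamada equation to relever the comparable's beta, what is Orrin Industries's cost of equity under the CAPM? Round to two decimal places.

22.48%

β_L = β_U × [1 + (1 − t)(D/E)] = 1.227 × [1 + (1 − 0.33) × 1.10]
    = 1.227 × [1 + 0.67 × 1.10] = 1.227 × 1.7370 = 2.1313
MRP = 13.2% − 5.0% = 8.20%
E(R) = R_f + β_L × MRP = 5.0% + 2.1313 × 8.2% = 22.48%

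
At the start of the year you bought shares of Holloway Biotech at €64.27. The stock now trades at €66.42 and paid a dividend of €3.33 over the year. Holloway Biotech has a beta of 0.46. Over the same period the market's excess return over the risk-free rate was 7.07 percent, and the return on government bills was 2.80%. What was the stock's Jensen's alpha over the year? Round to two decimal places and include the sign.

Realised HPR = (P1 + D1 − P0) / P0 = (66.42 + 3.33 − 64.27) / 64.27 = 5.48 / 64.27 = 8.5265%
CAPM required = R_f + β·MRP = 2.80% + 0.46 × 7.07% = 6.0522%
α = realised − required = 8.5265% − 6.0522% = +2.47%

+2.47%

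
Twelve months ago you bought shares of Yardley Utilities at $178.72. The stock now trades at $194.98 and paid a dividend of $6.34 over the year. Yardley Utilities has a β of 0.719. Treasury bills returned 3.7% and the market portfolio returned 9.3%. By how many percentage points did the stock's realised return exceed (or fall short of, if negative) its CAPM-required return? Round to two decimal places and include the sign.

Realised HPR = (P1 + D1 − P0) / P0 = (194.98 + 6.34 − 178.72) / 178.72 = 22.60 / 178.72 = 12.6455%
MRP = 9.3% − 3.7% = 5.60%
CAPM required = R_f + β·MRP = 3.7% + 0.719 × 5.6% = 7.7264%
α = realised − required = 12.6455% − 7.7264% = +4.92%

+4.92%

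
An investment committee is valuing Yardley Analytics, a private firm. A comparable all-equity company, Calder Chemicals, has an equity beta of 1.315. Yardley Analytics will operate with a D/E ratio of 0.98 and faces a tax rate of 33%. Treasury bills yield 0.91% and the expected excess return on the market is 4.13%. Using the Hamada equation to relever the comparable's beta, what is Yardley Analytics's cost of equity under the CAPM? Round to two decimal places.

β_L = β_U × [1 + (1 − t)(D/E)] = 1.315 × [1 + (1 − 0.33) × 0.98]
    = 1.315 × [1 + 0.67 × 0.98] = 1.315 × 1.6566 = 2.1784
E(R) = R_f + β_L × MRP = 0.91% + 2.1784 × 4.13% = 9.91%

9.91%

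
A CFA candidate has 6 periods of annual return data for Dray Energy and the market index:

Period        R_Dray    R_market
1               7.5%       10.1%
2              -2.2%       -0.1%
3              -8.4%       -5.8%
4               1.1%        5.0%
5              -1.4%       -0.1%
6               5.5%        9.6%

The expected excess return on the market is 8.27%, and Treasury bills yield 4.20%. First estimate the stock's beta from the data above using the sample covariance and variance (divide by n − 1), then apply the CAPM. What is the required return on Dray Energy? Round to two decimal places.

11.71%

Mean R_i = (7.5 − 2.2 − 8.4 + 1.1 − 1.4 + 5.5) / 6 = 0.3500%
Mean R_m = (10.1 − 0.1 − 5.8 + 5.0 − 0.1 + 9.6) / 6 = 3.1167%
Σ(R_i − R̄_i)(R_m − R̄_m) = 176.5850  ⇒  Cov = 176.5850 / 5 = 35.3170
Σ(R_m − R̄_m)² = 194.5483  ⇒  Var(R_m) = 194.5483 / 5 = 38.9097
β = Cov / Var(R_m) = 35.3170 / 38.9097 = 0.9077
E(R) = R_f + β × MRP = 4.20% + 0.9077 × 8.27% = 11.71%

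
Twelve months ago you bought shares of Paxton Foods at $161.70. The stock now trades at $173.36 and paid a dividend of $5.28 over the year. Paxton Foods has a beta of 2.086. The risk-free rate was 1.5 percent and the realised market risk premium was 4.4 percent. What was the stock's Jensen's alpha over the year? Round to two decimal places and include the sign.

-0.20%

Realised HPR = (P1 + D1 − P0) / P0 = (173.36 + 5.28 − 161.70) / 161.70 = 16.94 / 161.70 = 10.4762%
CAPM required = R_f + β·MRP = 1.5% + 2.086 × 4.4% = 10.6784%
α = realised − required = 10.4762% − 10.6784% = -0.20%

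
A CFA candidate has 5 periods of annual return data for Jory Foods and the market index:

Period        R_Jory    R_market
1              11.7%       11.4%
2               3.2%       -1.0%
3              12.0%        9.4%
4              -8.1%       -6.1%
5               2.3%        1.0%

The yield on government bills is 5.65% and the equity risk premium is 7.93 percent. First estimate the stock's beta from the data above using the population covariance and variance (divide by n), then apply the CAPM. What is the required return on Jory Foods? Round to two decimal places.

Mean R_i = (11.7 + 3.2 + 12.0 − 8.1 + 2.3) / 5 = 4.2200%
Mean R_m = (11.4 − 1.0 + 9.4 − 6.1 + 1.0) / 5 = 2.9400%
Σ(R_i − R̄_i)(R_m − R̄_m) = 232.6560  ⇒  Cov = 232.6560 / 5 = 46.5312
Σ(R_m − R̄_m)² = 214.3120  ⇒  Var(R_m) = 214.3120 / 5 = 42.8624
β = Cov / Var(R_m) = 46.5312 / 42.8624 = 1.0856
E(R) = R_f + β × MRP = 5.65% + 1.0856 × 7.93% = 14.26%

14.26%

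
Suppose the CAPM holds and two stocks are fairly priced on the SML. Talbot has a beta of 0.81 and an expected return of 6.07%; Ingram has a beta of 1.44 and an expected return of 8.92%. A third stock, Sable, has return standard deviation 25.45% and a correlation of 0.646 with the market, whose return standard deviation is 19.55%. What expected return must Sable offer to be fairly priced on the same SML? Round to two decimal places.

MRP = (8.92% − 6.07%) / (1.44 − 0.81) = 4.5238%
R_f = 6.07% − 0.81 × 4.5238% = 2.4057%
β_Sable = ρ·σ_i/σ_m = 0.646 × 25.45 / 19.55 = 0.8410
E(R_Sable) = R_f + β × MRP = 2.4057% + 0.8410 × 4.5238% = 6.21%

6.21%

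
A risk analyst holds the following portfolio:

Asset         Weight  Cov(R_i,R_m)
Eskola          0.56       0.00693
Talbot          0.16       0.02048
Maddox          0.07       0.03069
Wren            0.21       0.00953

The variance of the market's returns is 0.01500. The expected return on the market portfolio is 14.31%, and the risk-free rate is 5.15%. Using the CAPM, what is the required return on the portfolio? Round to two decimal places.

12.05%

β_Eskola = 0.00693 / 0.01500 = 0.4620
β_Talbot = 0.02048 / 0.01500 = 1.3653
β_Maddox = 0.03069 / 0.01500 = 2.0460
β_Wren = 0.00953 / 0.01500 = 0.6353
β_P = Σ w_i β_i = 0.56×0.4620 + 0.16×1.3653 + 0.07×2.0460 + 0.21×0.6353 = 0.7538
MRP = 14.31% − 5.15% = 9.16%
E(R_P) = R_f + β_P × MRP = 5.15% + 0.7538 × 9.16% = 12.05%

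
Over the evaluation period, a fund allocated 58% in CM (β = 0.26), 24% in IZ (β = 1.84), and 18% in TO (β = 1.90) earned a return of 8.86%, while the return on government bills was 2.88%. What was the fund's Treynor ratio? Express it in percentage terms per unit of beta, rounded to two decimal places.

6.40%

β_P = 0.58×0.26 + 0.24×1.84 + 0.18×1.90 = 0.9344
Treynor = (R_P − R_f) / β_P = (8.86% − 2.88%) / 0.9344 = 5.98% / 0.9344 = 6.40%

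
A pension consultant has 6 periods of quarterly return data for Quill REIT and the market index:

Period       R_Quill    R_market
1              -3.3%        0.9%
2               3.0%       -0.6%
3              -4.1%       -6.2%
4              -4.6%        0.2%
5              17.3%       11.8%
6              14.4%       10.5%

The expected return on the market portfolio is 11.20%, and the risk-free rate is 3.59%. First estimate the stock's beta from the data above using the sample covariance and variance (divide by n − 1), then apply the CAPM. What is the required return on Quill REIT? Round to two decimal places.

13.36%

Mean R_i = (-3.3 + 3.0 − 4.1 − 4.6 + 17.3 + 14.4) / 6 = 3.7833%
Mean R_m = (0.9 − 0.6 − 6.2 + 0.2 + 11.8 + 10.5) / 6 = 2.7667%
Σ(R_i − R̄_i)(R_m − R̄_m) = 312.2667  ⇒  Cov = 312.2667 / 5 = 62.4533
Σ(R_m − R̄_m)² = 243.2133  ⇒  Var(R_m) = 243.2133 / 5 = 48.6427
β = Cov / Var(R_m) = 62.4533 / 48.6427 = 1.2839
MRP = 11.20% − 3.59% = 7.61%
E(R) = R_f + β × MRP = 3.59% + 1.2839 × 7.61% = 13.36%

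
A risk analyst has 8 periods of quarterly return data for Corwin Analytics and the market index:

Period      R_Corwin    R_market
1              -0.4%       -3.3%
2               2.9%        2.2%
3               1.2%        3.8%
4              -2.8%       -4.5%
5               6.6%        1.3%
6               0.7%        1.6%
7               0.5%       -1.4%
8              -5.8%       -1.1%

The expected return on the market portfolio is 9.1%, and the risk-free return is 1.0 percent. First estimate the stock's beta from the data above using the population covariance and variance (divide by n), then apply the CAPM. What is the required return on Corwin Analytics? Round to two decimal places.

6.73%

Mean R_i = (-0.4 + 2.9 + 1.2 − 2.8 + 6.6 + 0.7 + 0.5 − 5.8) / 8 = 0.3625%
Mean R_m = (-3.3 + 2.2 + 3.8 − 4.5 + 1.3 + 1.6 − 1.4 − 1.1) / 8 = -0.1750%
Σ(R_i − R̄_i)(R_m − R̄_m) = 40.7475  ⇒  Cov = 40.7475 / 8 = 5.0934
Σ(R_m − R̄_m)² = 57.5950  ⇒  Var(R_m) = 57.5950 / 8 = 7.1994
β = Cov / Var(R_m) = 5.0934 / 7.1994 = 0.7075
MRP = 9.1% − 1.0% = 8.10%
E(R) = R_f + β × MRP = 1.0% + 0.7075 × 8.1% = 6.73%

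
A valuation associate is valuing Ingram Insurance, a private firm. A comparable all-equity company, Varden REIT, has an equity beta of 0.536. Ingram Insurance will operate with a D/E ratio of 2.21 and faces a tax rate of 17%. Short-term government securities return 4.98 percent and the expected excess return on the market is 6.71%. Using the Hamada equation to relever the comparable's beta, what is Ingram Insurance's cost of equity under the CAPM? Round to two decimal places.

β_L = β_U × [1 + (1 − t)(D/E)] = 0.536 × [1 + (1 − 0.17) × 2.21]
    = 0.536 × [1 + 0.83 × 2.21] = 0.536 × 2.8343 = 1.5192
E(R) = R_f + β_L × MRP = 4.98% + 1.5192 × 6.71% = 15.17%

15.17%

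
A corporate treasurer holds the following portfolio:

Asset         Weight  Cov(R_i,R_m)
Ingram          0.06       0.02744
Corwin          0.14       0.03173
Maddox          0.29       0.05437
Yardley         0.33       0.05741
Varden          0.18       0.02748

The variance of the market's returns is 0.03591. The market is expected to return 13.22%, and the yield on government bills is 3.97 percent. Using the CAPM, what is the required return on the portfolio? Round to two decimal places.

15.75%

β_Ingram = 0.02744 / 0.03591 = 0.7641
β_Corwin = 0.03173 / 0.03591 = 0.8836
β_Maddox = 0.05437 / 0.03591 = 1.5141
β_Yardley = 0.05741 / 0.03591 = 1.5987
β_Varden = 0.02748 / 0.03591 = 0.7652
β_P = Σ w_i β_i = 0.06×0.7641 + 0.14×0.8836 + 0.29×1.5141 + 0.33×1.5987 + 0.18×0.7652 = 1.2739
MRP = 13.22% − 3.97% = 9.25%
E(R_P) = R_f + β_P × MRP = 3.97% + 1.2739 × 9.25% = 15.75%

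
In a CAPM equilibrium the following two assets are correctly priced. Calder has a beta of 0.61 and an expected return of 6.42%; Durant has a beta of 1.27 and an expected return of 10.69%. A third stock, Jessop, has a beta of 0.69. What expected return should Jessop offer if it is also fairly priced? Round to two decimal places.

6.94%

MRP (SML slope) = (10.69% − 6.42%) / (1.27 − 0.61) = 4.27% / 0.66 = 6.4697%
R_f (intercept) = 6.42% − 0.61 × 6.4697% = 2.4735%
E(R_Jessop) = R_f + β × MRP = 2.4735% + 0.69 × 6.4697% = 6.94%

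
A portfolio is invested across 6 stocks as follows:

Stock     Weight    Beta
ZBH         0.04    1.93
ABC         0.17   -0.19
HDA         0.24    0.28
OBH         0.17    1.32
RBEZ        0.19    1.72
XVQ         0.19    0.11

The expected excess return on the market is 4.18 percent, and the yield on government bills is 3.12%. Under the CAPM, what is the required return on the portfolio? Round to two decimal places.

5.98%

β_P = Σ w_i β_i = 0.04×1.93 + 0.17×-0.19 + 0.24×0.28 + 0.17×1.32 + 0.19×1.72 + 0.19×0.11 = 0.6842
E(R_P) = R_f + β_P × MRP = 3.12% + 0.6842 × 4.18% = 5.98%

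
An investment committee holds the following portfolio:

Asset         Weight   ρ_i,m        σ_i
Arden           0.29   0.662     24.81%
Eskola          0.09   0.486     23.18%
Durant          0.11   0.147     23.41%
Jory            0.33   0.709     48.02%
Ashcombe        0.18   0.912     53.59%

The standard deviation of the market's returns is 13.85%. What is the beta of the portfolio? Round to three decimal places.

1.891

β_Arden = 0.662 × 24.81% / 13.85% = 1.1859
β_Eskola = 0.486 × 23.18% / 13.85% = 0.8134
β_Durant = 0.147 × 23.41% / 13.85% = 0.2485
β_Jory = 0.709 × 48.02% / 13.85% = 2.4582
β_Ashcombe = 0.912 × 53.59% / 13.85% = 3.5288
β_P = Σ w_i β_i = 0.29×1.1859 + 0.09×0.8134 + 0.11×0.2485 + 0.33×2.4582 + 0.18×3.5288 = 1.8908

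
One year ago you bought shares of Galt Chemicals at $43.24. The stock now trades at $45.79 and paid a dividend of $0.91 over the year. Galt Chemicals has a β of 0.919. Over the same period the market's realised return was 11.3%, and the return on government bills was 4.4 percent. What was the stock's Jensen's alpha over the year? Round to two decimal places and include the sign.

Realised HPR = (P1 + D1 − P0) / P0 = (45.79 + 0.91 − 43.24) / 43.24 = 3.46 / 43.24 = 8.0019%
MRP = 11.3% − 4.4% = 6.90%
CAPM required = R_f + β·MRP = 4.4% + 0.919 × 6.9% = 10.7411%
α = realised − required = 8.0019% − 10.7411% = -2.74%

-2.74%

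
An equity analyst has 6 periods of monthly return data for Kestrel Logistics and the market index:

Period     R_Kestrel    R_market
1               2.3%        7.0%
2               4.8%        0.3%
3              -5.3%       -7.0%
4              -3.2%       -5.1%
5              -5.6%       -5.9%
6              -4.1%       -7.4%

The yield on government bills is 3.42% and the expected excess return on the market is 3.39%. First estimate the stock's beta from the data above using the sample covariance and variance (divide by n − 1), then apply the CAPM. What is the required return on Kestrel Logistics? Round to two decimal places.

5.57%

Mean R_i = (2.3 + 4.8 − 5.3 − 3.2 − 5.6 − 4.1) / 6 = -1.8500%
Mean R_m = (7.0 + 0.3 − 7.0 − 5.1 − 5.9 − 7.4) / 6 = -3.0167%
Σ(R_i − R̄_i)(R_m − R̄_m) = 100.8550  ⇒  Cov = 100.8550 / 5 = 20.1710
Σ(R_m − R̄_m)² = 159.0683  ⇒  Var(R_m) = 159.0683 / 5 = 31.8137
β = Cov / Var(R_m) = 20.1710 / 31.8137 = 0.6340
E(R) = R_f + β × MRP = 3.42% + 0.6340 × 3.39% = 5.57%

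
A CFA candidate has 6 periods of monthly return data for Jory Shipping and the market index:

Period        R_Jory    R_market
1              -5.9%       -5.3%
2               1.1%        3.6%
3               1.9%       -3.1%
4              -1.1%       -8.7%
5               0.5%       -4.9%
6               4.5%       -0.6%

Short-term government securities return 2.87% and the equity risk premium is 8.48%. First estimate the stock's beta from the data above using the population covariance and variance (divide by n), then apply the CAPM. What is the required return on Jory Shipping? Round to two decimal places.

6.33%

Mean R_i = (-5.9 + 1.1 + 1.9 − 1.1 + 0.5 + 4.5) / 6 = 0.1667%
Mean R_m = (-5.3 + 3.6 − 3.1 − 8.7 − 4.9 − 0.6) / 6 = -3.1667%
Σ(R_i − R̄_i)(R_m − R̄_m) = 36.9267  ⇒  Cov = 36.9267 / 6 = 6.1545
Σ(R_m − R̄_m)² = 90.5533  ⇒  Var(R_m) = 90.5533 / 6 = 15.0922
β = Cov / Var(R_m) = 6.1545 / 15.0922 = 0.4078
E(R) = R_f + β × MRP = 2.87% + 0.4078 × 8.48% = 6.33%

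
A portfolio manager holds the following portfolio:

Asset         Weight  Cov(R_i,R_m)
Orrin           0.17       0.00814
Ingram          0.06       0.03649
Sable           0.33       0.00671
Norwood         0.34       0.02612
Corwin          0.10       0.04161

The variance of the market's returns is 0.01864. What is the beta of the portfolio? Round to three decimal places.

β_Orrin = 0.00814 / 0.01864 = 0.4367
β_Ingram = 0.03649 / 0.01864 = 1.9576
β_Sable = 0.00671 / 0.01864 = 0.3600
β_Norwood = 0.02612 / 0.01864 = 1.4013
β_Corwin = 0.04161 / 0.01864 = 2.2323
β_P = Σ w_i β_i = 0.17×0.4367 + 0.06×1.9576 + 0.33×0.3600 + 0.34×1.4013 + 0.10×2.2323 = 1.0102

1.010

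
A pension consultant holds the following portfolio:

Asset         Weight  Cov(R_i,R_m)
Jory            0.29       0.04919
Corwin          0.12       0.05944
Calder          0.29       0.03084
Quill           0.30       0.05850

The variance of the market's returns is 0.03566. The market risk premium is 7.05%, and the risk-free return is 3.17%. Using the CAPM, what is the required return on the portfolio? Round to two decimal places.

β_Jory = 0.04919 / 0.03566 = 1.3794
β_Corwin = 0.05944 / 0.03566 = 1.6669
β_Calder = 0.03084 / 0.03566 = 0.8648
β_Quill = 0.05850 / 0.03566 = 1.6405
β_P = Σ w_i β_i = 0.29×1.3794 + 0.12×1.6669 + 0.29×0.8648 + 0.30×1.6405 = 1.3430
E(R_P) = R_f + β_P × MRP = 3.17% + 1.3430 × 7.05% = 12.64%

12.64%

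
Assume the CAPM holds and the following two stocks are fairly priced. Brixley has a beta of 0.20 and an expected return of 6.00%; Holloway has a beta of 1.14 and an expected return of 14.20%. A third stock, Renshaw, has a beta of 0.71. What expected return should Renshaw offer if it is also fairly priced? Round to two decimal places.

MRP (SML slope) = (14.20% − 6.00%) / (1.14 − 0.20) = 8.20% / 0.94 = 8.7234%
R_f (intercept) = 6.00% − 0.20 × 8.7234% = 4.2553%
E(R_Renshaw) = R_f + β × MRP = 4.2553% + 0.71 × 8.7234% = 10.45%

10.45%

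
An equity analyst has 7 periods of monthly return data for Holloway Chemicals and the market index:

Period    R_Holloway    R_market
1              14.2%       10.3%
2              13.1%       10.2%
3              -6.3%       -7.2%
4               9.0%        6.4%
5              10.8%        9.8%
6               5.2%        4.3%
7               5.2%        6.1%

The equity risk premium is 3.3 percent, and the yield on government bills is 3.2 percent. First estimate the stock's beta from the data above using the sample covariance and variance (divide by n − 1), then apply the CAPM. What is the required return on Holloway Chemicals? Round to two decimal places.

Mean R_i = (14.2 + 13.1 − 6.3 + 9.0 + 10.8 + 5.2 + 5.2) / 7 = 7.3143%
Mean R_m = (10.3 + 10.2 − 7.2 + 6.4 + 9.8 + 4.3 + 6.1) / 7 = 5.7000%
Σ(R_i − R̄_i)(R_m − R̄_m) = 250.9200  ⇒  Cov = 250.9200 / 6 = 41.8200
Σ(R_m − R̄_m)² = 227.2400  ⇒  Var(R_m) = 227.2400 / 6 = 37.8733
β = Cov / Var(R_m) = 41.8200 / 37.8733 = 1.1042
E(R) = R_f + β × MRP = 3.2% + 1.1042 × 3.3% = 6.84%

6.84%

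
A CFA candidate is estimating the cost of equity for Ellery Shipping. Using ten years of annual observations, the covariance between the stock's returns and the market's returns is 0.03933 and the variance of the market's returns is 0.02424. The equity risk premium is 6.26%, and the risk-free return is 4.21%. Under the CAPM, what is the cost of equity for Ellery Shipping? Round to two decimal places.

14.37%

β = Cov(R_i, R_m) / Var(R_m) = 0.03933 / 0.02424 = 1.6225
E(R) = R_f + β × MRP = 4.21% + 1.6225 × 6.26% = 14.37%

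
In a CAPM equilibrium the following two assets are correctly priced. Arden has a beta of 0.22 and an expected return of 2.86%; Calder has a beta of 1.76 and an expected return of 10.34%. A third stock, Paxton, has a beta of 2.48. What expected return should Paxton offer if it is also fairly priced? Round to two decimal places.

MRP (SML slope) = (10.34% − 2.86%) / (1.76 − 0.22) = 7.48% / 1.54 = 4.8571%
R_f (intercept) = 2.86% − 0.22 × 4.8571% = 1.7914%
E(R_Paxton) = R_f + β × MRP = 1.7914% + 2.48 × 4.8571% = 13.84%

13.84%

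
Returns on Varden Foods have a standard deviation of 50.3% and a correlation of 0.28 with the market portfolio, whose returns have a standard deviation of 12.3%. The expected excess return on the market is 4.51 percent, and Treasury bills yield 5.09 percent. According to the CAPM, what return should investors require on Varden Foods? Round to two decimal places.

β = ρ × σ_i / σ_m = 0.28 × 50.3% / 12.3% = 1.1450
E(R) = 5.09% + 1.1450 × 4.51% = 10.25%

10.25%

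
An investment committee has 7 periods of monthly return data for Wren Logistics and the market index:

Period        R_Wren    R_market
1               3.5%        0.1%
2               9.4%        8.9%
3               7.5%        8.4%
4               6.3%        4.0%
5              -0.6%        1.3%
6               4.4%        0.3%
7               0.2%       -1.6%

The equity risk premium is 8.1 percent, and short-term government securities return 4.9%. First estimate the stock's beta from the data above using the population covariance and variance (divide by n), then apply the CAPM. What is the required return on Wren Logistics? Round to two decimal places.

10.98%

Mean R_i = (3.5 + 9.4 + 7.5 + 6.3 − 0.6 + 4.4 + 0.2) / 7 = 4.3857%
Mean R_m = (0.1 + 8.9 + 8.4 + 4.0 + 1.3 + 0.3 − 1.6) / 7 = 3.0571%
Σ(R_i − R̄_i)(R_m − R̄_m) = 78.5757  ⇒  Cov = 78.5757 / 7 = 11.2251
Σ(R_m − R̄_m)² = 104.6971  ⇒  Var(R_m) = 104.6971 / 7 = 14.9567
β = Cov / Var(R_m) = 11.2251 / 14.9567 = 0.7505
E(R) = R_f + β × MRP = 4.9% + 0.7505 × 8.1% = 10.98%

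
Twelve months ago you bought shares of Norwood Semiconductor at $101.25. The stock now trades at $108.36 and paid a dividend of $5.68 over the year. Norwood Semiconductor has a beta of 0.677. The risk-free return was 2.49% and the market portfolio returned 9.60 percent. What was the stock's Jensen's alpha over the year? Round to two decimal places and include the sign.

Realised HPR = (P1 + D1 − P0) / P0 = (108.36 + 5.68 − 101.25) / 101.25 = 12.79 / 101.25 = 12.6321%
MRP = 9.60% − 2.49% = 7.11%
CAPM required = R_f + β·MRP = 2.49% + 0.677 × 7.11% = 7.30347%
α = realised − required = 12.6321% − 7.30347% = +5.33%

+5.33%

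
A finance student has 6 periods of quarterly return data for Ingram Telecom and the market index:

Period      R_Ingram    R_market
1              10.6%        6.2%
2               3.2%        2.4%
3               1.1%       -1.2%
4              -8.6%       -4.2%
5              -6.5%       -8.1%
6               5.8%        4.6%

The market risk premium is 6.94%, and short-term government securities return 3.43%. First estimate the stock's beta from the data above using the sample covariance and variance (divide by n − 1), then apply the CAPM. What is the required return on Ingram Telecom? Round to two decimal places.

Mean R_i = (10.6 + 3.2 + 1.1 − 8.6 − 6.5 + 5.8) / 6 = 0.9333%
Mean R_m = (6.2 + 2.4 − 1.2 − 4.2 − 8.1 + 4.6) / 6 = -0.0500%
Σ(R_i − R̄_i)(R_m − R̄_m) = 187.8100  ⇒  Cov = 187.8100 / 5 = 37.5620
Σ(R_m − R̄_m)² = 150.0350  ⇒  Var(R_m) = 150.0350 / 5 = 30.0070
β = Cov / Var(R_m) = 37.5620 / 30.0070 = 1.2518
E(R) = R_f + β × MRP = 3.43% + 1.2518 × 6.94% = 12.12%

12.12%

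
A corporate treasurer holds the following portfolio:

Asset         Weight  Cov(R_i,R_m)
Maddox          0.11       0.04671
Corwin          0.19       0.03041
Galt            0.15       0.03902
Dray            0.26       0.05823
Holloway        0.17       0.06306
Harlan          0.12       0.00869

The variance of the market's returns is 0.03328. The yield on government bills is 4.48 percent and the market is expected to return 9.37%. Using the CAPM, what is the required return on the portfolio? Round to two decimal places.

10.90%

β_Maddox = 0.04671 / 0.03328 = 1.4035
β_Corwin = 0.03041 / 0.03328 = 0.9138
β_Galt = 0.03902 / 0.03328 = 1.1725
β_Dray = 0.05823 / 0.03328 = 1.7497
β_Holloway = 0.06306 / 0.03328 = 1.8948
β_Harlan = 0.00869 / 0.03328 = 0.2611
β_P = Σ w_i β_i = 0.11×1.4035 + 0.19×0.9138 + 0.15×1.1725 + 0.26×1.7497 + 0.17×1.8948 + 0.12×0.2611 = 1.3123
MRP = 9.37% − 4.48% = 4.89%
E(R_P) = R_f + β_P × MRP = 4.48% + 1.3123 × 4.89% = 10.90%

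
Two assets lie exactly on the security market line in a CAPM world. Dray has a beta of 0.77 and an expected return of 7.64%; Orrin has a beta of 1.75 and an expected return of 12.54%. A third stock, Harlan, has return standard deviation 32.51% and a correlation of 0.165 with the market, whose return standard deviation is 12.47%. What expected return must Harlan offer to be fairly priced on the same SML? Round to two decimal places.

5.94%

MRP = (12.54% − 7.64%) / (1.75 − 0.77) = 5.0000%
R_f = 7.64% − 0.77 × 5.0000% = 3.7900%
β_Harlan = ρ·σ_i/σ_m = 0.165 × 32.51 / 12.47 = 0.4302
E(R_Harlan) = R_f + β × MRP = 3.7900% + 0.4302 × 5.0000% = 5.94%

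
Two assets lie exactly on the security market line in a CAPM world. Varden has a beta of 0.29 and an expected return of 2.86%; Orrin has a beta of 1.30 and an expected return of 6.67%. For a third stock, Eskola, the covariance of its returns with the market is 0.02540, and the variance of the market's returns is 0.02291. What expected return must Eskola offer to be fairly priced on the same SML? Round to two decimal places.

5.95%

MRP = (6.67% − 2.86%) / (1.30 − 0.29) = 3.7723%
R_f = 2.86% − 0.29 × 3.7723% = 1.7660%
β_Eskola = Cov / Var(R_m) = 0.02540 / 0.02291 = 1.1087
E(R_Eskola) = R_f + β × MRP = 1.7660% + 1.1087 × 3.7723% = 5.95%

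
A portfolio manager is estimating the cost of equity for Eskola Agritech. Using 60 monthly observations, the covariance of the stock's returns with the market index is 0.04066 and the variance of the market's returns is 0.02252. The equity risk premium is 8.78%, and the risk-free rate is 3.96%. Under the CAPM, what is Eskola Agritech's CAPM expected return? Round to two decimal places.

β = Cov(R_i, R_m) / Var(R_m) = 0.04066 / 0.02252 = 1.8055
E(R) = R_f + β × MRP = 3.96% + 1.8055 × 8.78% = 19.81%

19.81%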